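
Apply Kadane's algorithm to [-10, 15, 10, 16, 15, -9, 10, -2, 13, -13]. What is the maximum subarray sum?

Using Kadane's algorithm on [-10, 15, 10, 16, 15, -9, 10, -2, 13, -13]:

Scanning through the array:
Position 1 (value 15): max_ending_here = 15, max_so_far = 15
Position 2 (value 10): max_ending_here = 25, max_so_far = 25
Position 3 (value 16): max_ending_here = 41, max_so_far = 41
Position 4 (value 15): max_ending_here = 56, max_so_far = 56
Position 5 (value -9): max_ending_here = 47, max_so_far = 56
Position 6 (value 10): max_ending_here = 57, max_so_far = 57
Position 7 (value -2): max_ending_here = 55, max_so_far = 57
Position 8 (value 13): max_ending_here = 68, max_so_far = 68
Position 9 (value -13): max_ending_here = 55, max_so_far = 68

Maximum subarray: [15, 10, 16, 15, -9, 10, -2, 13]
Maximum sum: 68

The maximum subarray is [15, 10, 16, 15, -9, 10, -2, 13] with sum 68. This subarray runs from index 1 to index 8.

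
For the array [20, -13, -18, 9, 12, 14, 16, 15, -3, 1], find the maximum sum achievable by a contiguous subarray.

Using Kadane's algorithm on [20, -13, -18, 9, 12, 14, 16, 15, -3, 1]:

Scanning through the array:
Position 1 (value -13): max_ending_here = 7, max_so_far = 20
Position 2 (value -18): max_ending_here = -11, max_so_far = 20
Position 3 (value 9): max_ending_here = 9, max_so_far = 20
Position 4 (value 12): max_ending_here = 21, max_so_far = 21
Position 5 (value 14): max_ending_here = 35, max_so_far = 35
Position 6 (value 16): max_ending_here = 51, max_so_far = 51
Position 7 (value 15): max_ending_here = 66, max_so_far = 66
Position 8 (value -3): max_ending_here = 63, max_so_far = 66
Position 9 (value 1): max_ending_here = 64, max_so_far = 66

Maximum subarray: [9, 12, 14, 16, 15]
Maximum sum: 66

The maximum subarray is [9, 12, 14, 16, 15] with sum 66. This subarray runs from index 3 to index 7.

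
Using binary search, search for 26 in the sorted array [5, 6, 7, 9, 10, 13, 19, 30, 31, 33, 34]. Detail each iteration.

Binary search for 26 in [5, 6, 7, 9, 10, 13, 19, 30, 31, 33, 34]:

lo=0, hi=10, mid=5, arr[mid]=13 -> 13 < 26, search right half
lo=6, hi=10, mid=8, arr[mid]=31 -> 31 > 26, search left half
lo=6, hi=7, mid=6, arr[mid]=19 -> 19 < 26, search right half
lo=7, hi=7, mid=7, arr[mid]=30 -> 30 > 26, search left half
lo=7 > hi=6, target 26 not found

Binary search determines that 26 is not in the array after 4 comparisons. The search space was exhausted without finding the target.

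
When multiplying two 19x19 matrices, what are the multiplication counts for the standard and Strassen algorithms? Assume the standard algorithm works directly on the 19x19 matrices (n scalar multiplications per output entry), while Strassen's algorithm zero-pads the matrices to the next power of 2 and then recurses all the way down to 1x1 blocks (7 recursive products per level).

Matrix multiplication for 19x19 matrices:

Strassen's algorithm requires power-of-2 dimensions. Pad 19x19 to 32x32 (next power of 2).

Standard algorithm: 19^3 = 6859 multiplications
Strassen's algorithm: 7^(log2(32)) = 7^5 = 16807 multiplications
Difference: 6859 - 16807 = -9948 (Strassen uses MORE here due to padding overhead — for small or just-over-power-of-2 n, padding can outweigh the per-level savings)

Standard: 6859 multiplications (19^3). Strassen: 16807 multiplications (7^5, after padding to 32x32). Strassen reduces 8 recursive multiplications to 7 at each level.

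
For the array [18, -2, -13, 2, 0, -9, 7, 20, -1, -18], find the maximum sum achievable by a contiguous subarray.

Using Kadane's algorithm on [18, -2, -13, 2, 0, -9, 7, 20, -1, -18]:

Scanning through the array:
Position 1 (value -2): max_ending_here = 16, max_so_far = 18
Position 2 (value -13): max_ending_here = 3, max_so_far = 18
Position 3 (value 2): max_ending_here = 5, max_so_far = 18
Position 4 (value 0): max_ending_here = 5, max_so_far = 18
Position 5 (value -9): max_ending_here = -4, max_so_far = 18
Position 6 (value 7): max_ending_here = 7, max_so_far = 18
Position 7 (value 20): max_ending_here = 27, max_so_far = 27
Position 8 (value -1): max_ending_here = 26, max_so_far = 27
Position 9 (value -18): max_ending_here = 8, max_so_far = 27

Maximum subarray: [7, 20]
Maximum sum: 27

The maximum subarray is [7, 20] with sum 27. This subarray runs from index 6 to index 7.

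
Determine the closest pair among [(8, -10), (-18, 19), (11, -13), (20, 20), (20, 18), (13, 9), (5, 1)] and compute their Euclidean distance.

Computing all pairwise distances among 7 points:

d((8, -10), (-18, 19)) = 38.9487
d((8, -10), (11, -13)) = 4.2426
d((8, -10), (20, 20)) = 32.311
d((8, -10), (20, 18)) = 30.4631
d((8, -10), (13, 9)) = 19.6469
d((8, -10), (5, 1)) = 11.4018
d((-18, 19), (11, -13)) = 43.1856
d((-18, 19), (20, 20)) = 38.0132
d((-18, 19), (20, 18)) = 38.0132
d((-18, 19), (13, 9)) = 32.573
d((-18, 19), (5, 1)) = 29.2062
d((11, -13), (20, 20)) = 34.2053
d((11, -13), (20, 18)) = 32.28
d((11, -13), (13, 9)) = 22.0907
d((11, -13), (5, 1)) = 15.2315
d((20, 20), (20, 18)) = 2.0 <-- minimum
d((20, 20), (13, 9)) = 13.0384
d((20, 20), (5, 1)) = 24.2074
d((20, 18), (13, 9)) = 11.4018
d((20, 18), (5, 1)) = 22.6716
d((13, 9), (5, 1)) = 11.3137

Closest pair: (20, 20) and (20, 18) with distance 2.0

The closest pair is (20, 20) and (20, 18) with Euclidean distance 2.0. For 7 points, brute-force pairwise comparison is shown above. For large n, the divide-and-conquer algorithm (sort by x, recurse on halves, check the dividing strip) achieves O(n log n).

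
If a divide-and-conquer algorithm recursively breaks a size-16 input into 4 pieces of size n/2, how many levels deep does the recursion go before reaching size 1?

For divide and conquer with division factor 2:

Problem sizes at each level:
Level 0: 16
Level 1: 8
Level 2: 4
Level 3: 2
Level 4: 1

The root is level 0 and the size-1 base case is level 4 (the tree spans levels 0 through 4, i.e. 5 levels counting the root), so the depth is the number of divisions: log_2(16) = 4

The recursion tree depth is log_2(16) = 4. At each level, the problem size is divided by 2, so it takes 4 divisions to reduce to a base case of size 1. The algorithm makes 4 recursive calls at each level.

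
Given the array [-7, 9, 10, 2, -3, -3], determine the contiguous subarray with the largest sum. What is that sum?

Using Kadane's algorithm on [-7, 9, 10, 2, -3, -3]:

Scanning through the array:
Position 1 (value 9): max_ending_here = 9, max_so_far = 9
Position 2 (value 10): max_ending_here = 19, max_so_far = 19
Position 3 (value 2): max_ending_here = 21, max_so_far = 21
Position 4 (value -3): max_ending_here = 18, max_so_far = 21
Position 5 (value -3): max_ending_here = 15, max_so_far = 21

Maximum subarray: [9, 10, 2]
Maximum sum: 21

The maximum subarray is [9, 10, 2] with sum 21. This subarray runs from index 1 to index 3.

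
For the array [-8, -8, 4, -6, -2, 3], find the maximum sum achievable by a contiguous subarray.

Using Kadane's algorithm on [-8, -8, 4, -6, -2, 3]:

Scanning through the array:
Position 1 (value -8): max_ending_here = -8, max_so_far = -8
Position 2 (value 4): max_ending_here = 4, max_so_far = 4
Position 3 (value -6): max_ending_here = -2, max_so_far = 4
Position 4 (value -2): max_ending_here = -2, max_so_far = 4
Position 5 (value 3): max_ending_here = 3, max_so_far = 4

Maximum subarray: [4]
Maximum sum: 4

The maximum subarray is [4] with sum 4. This subarray runs from index 2 to index 2.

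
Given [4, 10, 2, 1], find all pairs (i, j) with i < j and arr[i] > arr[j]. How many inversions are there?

Finding inversions in [4, 10, 2, 1]:

(0, 2): arr[0]=4 > arr[2]=2
(0, 3): arr[0]=4 > arr[3]=1
(1, 2): arr[1]=10 > arr[2]=2
(1, 3): arr[1]=10 > arr[3]=1
(2, 3): arr[2]=2 > arr[3]=1

Total inversions: 5

The array has 5 inversion(s): (0,2), (0,3), (1,2), (1,3), (2,3). Each pair (i,j) satisfies i < j and arr[i] > arr[j].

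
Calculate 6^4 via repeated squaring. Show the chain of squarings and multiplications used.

Computing 6^4 by squaring (build up from 6^1; each line after the first costs one multiplication):

6^1 = 6
6^2 = (6^1)^2 = 6^2 = 36
6^4 = (6^2)^2 = 36^2 = 1296

Result: 1296
Multiplications needed: 2 (2 lines after 6^1)

6^4 = 1296. Using exponentiation by squaring, this requires 2 multiplications. The key idea: if the exponent is even, square the half-power; if odd, multiply by the base once.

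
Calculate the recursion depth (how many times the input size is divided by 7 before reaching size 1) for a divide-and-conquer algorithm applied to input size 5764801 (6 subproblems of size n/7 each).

For divide and conquer with division factor 7:

Problem sizes at each level:
Level 0: 5764801
Level 1: 823543
Level 2: 117649
Level 3: 16807
Level 4: 2401
Level 5: 343
Level 6: 49
Level 7: 7
Level 8: 1

The root is level 0 and the size-1 base case is level 8 (the tree spans levels 0 through 8, i.e. 9 levels counting the root), so the depth is the number of divisions: log_7(5764801) = 8

The recursion tree depth is log_7(5764801) = 8. At each level, the problem size is divided by 7, so it takes 8 divisions to reduce to a base case of size 1. The algorithm makes 6 recursive calls at each level.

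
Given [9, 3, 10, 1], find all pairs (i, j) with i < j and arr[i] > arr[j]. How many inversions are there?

Finding inversions in [9, 3, 10, 1]:

(0, 1): arr[0]=9 > arr[1]=3
(0, 3): arr[0]=9 > arr[3]=1
(1, 3): arr[1]=3 > arr[3]=1
(2, 3): arr[2]=10 > arr[3]=1

Total inversions: 4

The array has 4 inversion(s): (0,1), (0,3), (1,3), (2,3). Each pair (i,j) satisfies i < j and arr[i] > arr[j].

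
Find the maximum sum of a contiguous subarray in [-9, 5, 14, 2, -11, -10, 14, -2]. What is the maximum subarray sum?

Using Kadane's algorithm on [-9, 5, 14, 2, -11, -10, 14, -2]:

Scanning through the array:
Position 1 (value 5): max_ending_here = 5, max_so_far = 5
Position 2 (value 14): max_ending_here = 19, max_so_far = 19
Position 3 (value 2): max_ending_here = 21, max_so_far = 21
Position 4 (value -11): max_ending_here = 10, max_so_far = 21
Position 5 (value -10): max_ending_here = 0, max_so_far = 21
Position 6 (value 14): max_ending_here = 14, max_so_far = 21
Position 7 (value -2): max_ending_here = 12, max_so_far = 21

Maximum subarray: [5, 14, 2]
Maximum sum: 21

The maximum subarray is [5, 14, 2] with sum 21. This subarray runs from index 1 to index 3.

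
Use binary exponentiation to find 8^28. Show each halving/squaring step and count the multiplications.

Computing 8^28 by squaring (build up from 8^1; each line after the first costs one multiplication):

8^1 = 8
8^2 = (8^1)^2 = 8^2 = 64
8^3 = 8 * 8^2 = 8 * 64 = 512
8^6 = (8^3)^2 = 512^2 = 262144
8^7 = 8 * 8^6 = 8 * 262144 = 2097152
8^14 = (8^7)^2 = 2097152^2 = 4398046511104
8^28 = (8^14)^2 = 4398046511104^2 = 19342813113834066795298816

Result: 19342813113834066795298816
Multiplications needed: 6 (6 lines after 8^1)

8^28 = 19342813113834066795298816. Using exponentiation by squaring, this requires 6 multiplications. The key idea: if the exponent is even, square the half-power; if odd, multiply by the base once.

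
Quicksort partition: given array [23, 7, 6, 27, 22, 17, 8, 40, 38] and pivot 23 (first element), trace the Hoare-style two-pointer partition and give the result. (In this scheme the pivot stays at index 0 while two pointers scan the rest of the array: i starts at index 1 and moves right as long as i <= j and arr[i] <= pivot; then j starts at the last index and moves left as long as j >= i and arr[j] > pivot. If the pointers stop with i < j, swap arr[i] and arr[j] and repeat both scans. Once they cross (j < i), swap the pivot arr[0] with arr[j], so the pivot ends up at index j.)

Hoare-style two-pointer partition with pivot = 23:

Initial array: [23, 7, 6, 27, 22, 17, 8, 40, 38]

Pointers start at i = 1, j = 8.
i stops at index 3 (arr[3]=27 > 23), j stops at index 6 (arr[6]=8 <= 23): swap arr[3] and arr[6], array becomes [23, 7, 6, 8, 22, 17, 27, 40, 38]
i ends at 6, j ends at 5: the pointers have crossed (j < i), so scanning stops.

Swap pivot arr[0] with arr[5] to place pivot at position 5: [17, 7, 6, 8, 22, 23, 27, 40, 38]
Pivot position: 5

After partitioning with pivot 23, the array becomes [17, 7, 6, 8, 22, 23, 27, 40, 38]. The pivot is placed at index 5. All elements to the left of the pivot are <= 23, and all elements to the right are > 23.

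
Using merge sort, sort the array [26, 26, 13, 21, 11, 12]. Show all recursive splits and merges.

Merge sort trace:

Split: [26, 26, 13, 21, 11, 12] -> [26, 26, 13] and [21, 11, 12]
  Split: [26, 26, 13] -> [26] and [26, 13]
    Split: [26, 13] -> [26] and [13]
    Merge: [26] + [13] -> [13, 26]
  Merge: [26] + [13, 26] -> [13, 26, 26]
  Split: [21, 11, 12] -> [21] and [11, 12]
    Split: [11, 12] -> [11] and [12]
    Merge: [11] + [12] -> [11, 12]
  Merge: [21] + [11, 12] -> [11, 12, 21]
Merge: [13, 26, 26] + [11, 12, 21] -> [11, 12, 13, 21, 26, 26]

Final sorted array: [11, 12, 13, 21, 26, 26]

The merge sort proceeds by recursively splitting the array and merging sorted halves.
After all merges, the sorted array is [11, 12, 13, 21, 26, 26].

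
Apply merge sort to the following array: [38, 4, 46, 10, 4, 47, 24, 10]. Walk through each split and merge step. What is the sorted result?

Merge sort trace:

Split: [38, 4, 46, 10, 4, 47, 24, 10] -> [38, 4, 46, 10] and [4, 47, 24, 10]
  Split: [38, 4, 46, 10] -> [38, 4] and [46, 10]
    Split: [38, 4] -> [38] and [4]
    Merge: [38] + [4] -> [4, 38]
    Split: [46, 10] -> [46] and [10]
    Merge: [46] + [10] -> [10, 46]
  Merge: [4, 38] + [10, 46] -> [4, 10, 38, 46]
  Split: [4, 47, 24, 10] -> [4, 47] and [24, 10]
    Split: [4, 47] -> [4] and [47]
    Merge: [4] + [47] -> [4, 47]
    Split: [24, 10] -> [24] and [10]
    Merge: [24] + [10] -> [10, 24]
  Merge: [4, 47] + [10, 24] -> [4, 10, 24, 47]
Merge: [4, 10, 38, 46] + [4, 10, 24, 47] -> [4, 4, 10, 10, 24, 38, 46, 47]

Final sorted array: [4, 4, 10, 10, 24, 38, 46, 47]

The merge sort proceeds by recursively splitting the array and merging sorted halves.
After all merges, the sorted array is [4, 4, 10, 10, 24, 38, 46, 47].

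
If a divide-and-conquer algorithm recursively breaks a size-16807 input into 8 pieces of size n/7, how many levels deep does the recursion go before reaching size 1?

For divide and conquer with division factor 7:

Problem sizes at each level:
Level 0: 16807
Level 1: 2401
Level 2: 343
Level 3: 49
Level 4: 7
Level 5: 1

The root is level 0 and the size-1 base case is level 5 (the tree spans levels 0 through 5, i.e. 6 levels counting the root), so the depth is the number of divisions: log_7(16807) = 5

The recursion tree depth is log_7(16807) = 5. At each level, the problem size is divided by 7, so it takes 5 divisions to reduce to a base case of size 1. The algorithm makes 8 recursive calls at each level.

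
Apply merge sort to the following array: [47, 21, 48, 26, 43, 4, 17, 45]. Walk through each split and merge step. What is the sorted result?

Merge sort trace:

Split: [47, 21, 48, 26, 43, 4, 17, 45] -> [47, 21, 48, 26] and [43, 4, 17, 45]
  Split: [47, 21, 48, 26] -> [47, 21] and [48, 26]
    Split: [47, 21] -> [47] and [21]
    Merge: [47] + [21] -> [21, 47]
    Split: [48, 26] -> [48] and [26]
    Merge: [48] + [26] -> [26, 48]
  Merge: [21, 47] + [26, 48] -> [21, 26, 47, 48]
  Split: [43, 4, 17, 45] -> [43, 4] and [17, 45]
    Split: [43, 4] -> [43] and [4]
    Merge: [43] + [4] -> [4, 43]
    Split: [17, 45] -> [17] and [45]
    Merge: [17] + [45] -> [17, 45]
  Merge: [4, 43] + [17, 45] -> [4, 17, 43, 45]
Merge: [21, 26, 47, 48] + [4, 17, 43, 45] -> [4, 17, 21, 26, 43, 45, 47, 48]

Final sorted array: [4, 17, 21, 26, 43, 45, 47, 48]

The merge sort proceeds by recursively splitting the array and merging sorted halves.
After all merges, the sorted array is [4, 17, 21, 26, 43, 45, 47, 48].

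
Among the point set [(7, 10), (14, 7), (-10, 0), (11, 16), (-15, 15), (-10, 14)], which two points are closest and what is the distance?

Computing all pairwise distances among 6 points:

d((7, 10), (14, 7)) = 7.6158
d((7, 10), (-10, 0)) = 19.7231
d((7, 10), (11, 16)) = 7.2111
d((7, 10), (-15, 15)) = 22.561
d((7, 10), (-10, 14)) = 17.4642
d((14, 7), (-10, 0)) = 25.0
d((14, 7), (11, 16)) = 9.4868
d((14, 7), (-15, 15)) = 30.0832
d((14, 7), (-10, 14)) = 25.0
d((-10, 0), (11, 16)) = 26.4008
d((-10, 0), (-15, 15)) = 15.8114
d((-10, 0), (-10, 14)) = 14.0
d((11, 16), (-15, 15)) = 26.0192
d((11, 16), (-10, 14)) = 21.095
d((-15, 15), (-10, 14)) = 5.099 <-- minimum

Closest pair: (-15, 15) and (-10, 14) with distance 5.099

The closest pair is (-15, 15) and (-10, 14) with Euclidean distance 5.099. For 6 points, brute-force pairwise comparison is shown above. For large n, the divide-and-conquer algorithm (sort by x, recurse on halves, check the dividing strip) achieves O(n log n).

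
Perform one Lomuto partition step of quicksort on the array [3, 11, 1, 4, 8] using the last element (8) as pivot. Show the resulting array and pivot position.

Lomuto partition with pivot = 8:

Initial array: [3, 11, 1, 4, 8]

arr[0]=3 <= 8: swap with position 0, array becomes [3, 11, 1, 4, 8]
arr[1]=11 > 8: no swap
arr[2]=1 <= 8: swap with position 1, array becomes [3, 1, 11, 4, 8]
arr[3]=4 <= 8: swap with position 2, array becomes [3, 1, 4, 11, 8]

Place pivot at position 3: [3, 1, 4, 8, 11]
Pivot position: 3

After partitioning with pivot 8, the array becomes [3, 1, 4, 8, 11]. The pivot is placed at index 3. All elements to the left of the pivot are <= 8, and all elements to the right are > 8.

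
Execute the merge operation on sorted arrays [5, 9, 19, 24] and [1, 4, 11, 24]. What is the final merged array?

Merging process:

Compare 5 vs 1: take 1 from right. Merged: [1]
Compare 5 vs 4: take 4 from right. Merged: [1, 4]
Compare 5 vs 11: take 5 from left. Merged: [1, 4, 5]
Compare 9 vs 11: take 9 from left. Merged: [1, 4, 5, 9]
Compare 19 vs 11: take 11 from right. Merged: [1, 4, 5, 9, 11]
Compare 19 vs 24: take 19 from left. Merged: [1, 4, 5, 9, 11, 19]
Compare 24 vs 24: take 24 from left. Merged: [1, 4, 5, 9, 11, 19, 24]
Append remaining from right: [24]. Merged: [1, 4, 5, 9, 11, 19, 24, 24]

Final merged array: [1, 4, 5, 9, 11, 19, 24, 24]
Total comparisons: 7

The merged array is [1, 4, 5, 9, 11, 19, 24, 24], requiring 7 comparisons. The merge step runs in O(n) time where n is the total number of elements.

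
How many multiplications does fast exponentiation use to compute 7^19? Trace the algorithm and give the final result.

Computing 7^19 by squaring (build up from 7^1; each line after the first costs one multiplication):

7^1 = 7
7^2 = (7^1)^2 = 7^2 = 49
7^4 = (7^2)^2 = 49^2 = 2401
7^8 = (7^4)^2 = 2401^2 = 5764801
7^9 = 7 * 7^8 = 7 * 5764801 = 40353607
7^18 = (7^9)^2 = 40353607^2 = 1628413597910449
7^19 = 7 * 7^18 = 7 * 1628413597910449 = 11398895185373143

Result: 11398895185373143
Multiplications needed: 6 (6 lines after 7^1)

7^19 = 11398895185373143. Using exponentiation by squaring, this requires 6 multiplications. The key idea: if the exponent is even, square the half-power; if odd, multiply by the base once.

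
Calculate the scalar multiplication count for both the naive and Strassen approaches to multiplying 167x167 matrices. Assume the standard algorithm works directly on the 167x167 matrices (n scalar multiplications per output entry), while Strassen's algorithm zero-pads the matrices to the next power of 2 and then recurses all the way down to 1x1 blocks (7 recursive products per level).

Matrix multiplication for 167x167 matrices:

Strassen's algorithm requires power-of-2 dimensions. Pad 167x167 to 256x256 (next power of 2).

Standard algorithm: 167^3 = 4657463 multiplications
Strassen's algorithm: 7^(log2(256)) = 7^8 = 5764801 multiplications
Difference: 4657463 - 5764801 = -1107338 (Strassen uses MORE here due to padding overhead — for small or just-over-power-of-2 n, padding can outweigh the per-level savings)

Standard: 4657463 multiplications (167^3). Strassen: 5764801 multiplications (7^8, after padding to 256x256). Strassen reduces 8 recursive multiplications to 7 at each level.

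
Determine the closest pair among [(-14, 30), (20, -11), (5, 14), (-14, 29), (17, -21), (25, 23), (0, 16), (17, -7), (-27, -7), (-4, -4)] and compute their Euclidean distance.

Computing all pairwise distances among 10 points:

d((-14, 30), (20, -11)) = 53.2635
d((-14, 30), (5, 14)) = 24.8395
d((-14, 30), (-14, 29)) = 1.0 <-- minimum
d((-14, 30), (17, -21)) = 59.6825
d((-14, 30), (25, 23)) = 39.6232
d((-14, 30), (0, 16)) = 19.799
d((-14, 30), (17, -7)) = 48.2701
d((-14, 30), (-27, -7)) = 39.2173
d((-14, 30), (-4, -4)) = 35.4401
d((20, -11), (5, 14)) = 29.1548
d((20, -11), (-14, 29)) = 52.4976
d((20, -11), (17, -21)) = 10.4403
d((20, -11), (25, 23)) = 34.3657
d((20, -11), (0, 16)) = 33.6006
d((20, -11), (17, -7)) = 5.0
d((20, -11), (-27, -7)) = 47.1699
d((20, -11), (-4, -4)) = 25.0
d((5, 14), (-14, 29)) = 24.2074
d((5, 14), (17, -21)) = 37.0
d((5, 14), (25, 23)) = 21.9317
d((5, 14), (0, 16)) = 5.3852
d((5, 14), (17, -7)) = 24.1868
d((5, 14), (-27, -7)) = 38.2753
d((5, 14), (-4, -4)) = 20.1246
d((-14, 29), (17, -21)) = 58.8303
d((-14, 29), (25, 23)) = 39.4588
d((-14, 29), (0, 16)) = 19.105
d((-14, 29), (17, -7)) = 47.5079
d((-14, 29), (-27, -7)) = 38.2753
d((-14, 29), (-4, -4)) = 34.4819
d((17, -21), (25, 23)) = 44.7214
d((17, -21), (0, 16)) = 40.7185
d((17, -21), (17, -7)) = 14.0
d((17, -21), (-27, -7)) = 46.1736
d((17, -21), (-4, -4)) = 27.0185
d((25, 23), (0, 16)) = 25.9615
d((25, 23), (17, -7)) = 31.0483
d((25, 23), (-27, -7)) = 60.0333
d((25, 23), (-4, -4)) = 39.6232
d((0, 16), (17, -7)) = 28.6007
d((0, 16), (-27, -7)) = 35.4683
d((0, 16), (-4, -4)) = 20.3961
d((17, -7), (-27, -7)) = 44.0
d((17, -7), (-4, -4)) = 21.2132
d((-27, -7), (-4, -4)) = 23.1948

Closest pair: (-14, 30) and (-14, 29) with distance 1.0

The closest pair is (-14, 30) and (-14, 29) with Euclidean distance 1.0. For 10 points, brute-force pairwise comparison is shown above. For large n, the divide-and-conquer algorithm (sort by x, recurse on halves, check the dividing strip) achieves O(n log n).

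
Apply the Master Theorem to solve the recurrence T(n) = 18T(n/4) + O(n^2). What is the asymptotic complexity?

Master Theorem for T(n) = 18T(n/4) + O(n^2):

a = 18, b = 4, c = 2
log_b(a) = log_4(18) = 2.0850

Case 1: c = 2 < log_4(18) = 2.0850
T(n) = O(n^(log_4 18))

For T(n) = 18T(n/4) + O(n^2): log_4(18) = 2.0850. This is Case 1 of the Master Theorem (c < log_b(a), work dominated by leaves), giving O(n^(log_4 18)).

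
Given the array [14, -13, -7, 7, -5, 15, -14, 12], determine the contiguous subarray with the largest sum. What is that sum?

Using Kadane's algorithm on [14, -13, -7, 7, -5, 15, -14, 12]:

Scanning through the array:
Position 1 (value -13): max_ending_here = 1, max_so_far = 14
Position 2 (value -7): max_ending_here = -6, max_so_far = 14
Position 3 (value 7): max_ending_here = 7, max_so_far = 14
Position 4 (value -5): max_ending_here = 2, max_so_far = 14
Position 5 (value 15): max_ending_here = 17, max_so_far = 17
Position 6 (value -14): max_ending_here = 3, max_so_far = 17
Position 7 (value 12): max_ending_here = 15, max_so_far = 17

Maximum subarray: [7, -5, 15]
Maximum sum: 17

The maximum subarray is [7, -5, 15] with sum 17. This subarray runs from index 3 to index 5.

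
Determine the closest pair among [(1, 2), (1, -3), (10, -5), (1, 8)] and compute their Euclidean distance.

Computing all pairwise distances among 4 points:

d((1, 2), (1, -3)) = 5.0 <-- minimum
d((1, 2), (10, -5)) = 11.4018
d((1, 2), (1, 8)) = 6.0
d((1, -3), (10, -5)) = 9.2195
d((1, -3), (1, 8)) = 11.0
d((10, -5), (1, 8)) = 15.8114

Closest pair: (1, 2) and (1, -3) with distance 5.0

The closest pair is (1, 2) and (1, -3) with Euclidean distance 5.0. For 4 points, brute-force pairwise comparison is shown above. For large n, the divide-and-conquer algorithm (sort by x, recurse on halves, check the dividing strip) achieves O(n log n).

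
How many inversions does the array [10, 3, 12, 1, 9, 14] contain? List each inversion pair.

Finding inversions in [10, 3, 12, 1, 9, 14]:

(0, 1): arr[0]=10 > arr[1]=3
(0, 3): arr[0]=10 > arr[3]=1
(0, 4): arr[0]=10 > arr[4]=9
(1, 3): arr[1]=3 > arr[3]=1
(2, 3): arr[2]=12 > arr[3]=1
(2, 4): arr[2]=12 > arr[4]=9

Total inversions: 6

The array has 6 inversion(s): (0,1), (0,3), (0,4), (1,3), (2,3), (2,4). Each pair (i,j) satisfies i < j and arr[i] > arr[j].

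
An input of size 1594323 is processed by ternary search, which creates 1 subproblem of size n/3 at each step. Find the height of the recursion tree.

For divide and conquer with division factor 3:

Problem sizes at each level:
Level 0: 1594323
Level 1: 531441
Level 2: 177147
Level 3: 59049
Level 4: 19683
Level 5: 6561
Level 6: 2187
Level 7: 729
Level 8: 243
Level 9: 81
Level 10: 27
Level 11: 9
Level 12: 3
Level 13: 1

The root is level 0 and the size-1 base case is level 13 (the tree spans levels 0 through 13, i.e. 14 levels counting the root), so the depth is the number of divisions: log_3(1594323) = 13

The recursion tree depth is log_3(1594323) = 13. At each level, the problem size is divided by 3, so it takes 13 divisions to reduce to a base case of size 1. The algorithm makes 1 recursive call at each level.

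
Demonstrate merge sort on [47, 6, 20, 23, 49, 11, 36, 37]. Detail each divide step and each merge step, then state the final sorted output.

Merge sort trace:

Split: [47, 6, 20, 23, 49, 11, 36, 37] -> [47, 6, 20, 23] and [49, 11, 36, 37]
  Split: [47, 6, 20, 23] -> [47, 6] and [20, 23]
    Split: [47, 6] -> [47] and [6]
    Merge: [47] + [6] -> [6, 47]
    Split: [20, 23] -> [20] and [23]
    Merge: [20] + [23] -> [20, 23]
  Merge: [6, 47] + [20, 23] -> [6, 20, 23, 47]
  Split: [49, 11, 36, 37] -> [49, 11] and [36, 37]
    Split: [49, 11] -> [49] and [11]
    Merge: [49] + [11] -> [11, 49]
    Split: [36, 37] -> [36] and [37]
    Merge: [36] + [37] -> [36, 37]
  Merge: [11, 49] + [36, 37] -> [11, 36, 37, 49]
Merge: [6, 20, 23, 47] + [11, 36, 37, 49] -> [6, 11, 20, 23, 36, 37, 47, 49]

Final sorted array: [6, 11, 20, 23, 36, 37, 47, 49]

The merge sort proceeds by recursively splitting the array and merging sorted halves.
After all merges, the sorted array is [6, 11, 20, 23, 36, 37, 47, 49].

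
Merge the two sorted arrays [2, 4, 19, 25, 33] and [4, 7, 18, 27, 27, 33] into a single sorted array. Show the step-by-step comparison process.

Merging process:

Compare 2 vs 4: take 2 from left. Merged: [2]
Compare 4 vs 4: take 4 from left. Merged: [2, 4]
Compare 19 vs 4: take 4 from right. Merged: [2, 4, 4]
Compare 19 vs 7: take 7 from right. Merged: [2, 4, 4, 7]
Compare 19 vs 18: take 18 from right. Merged: [2, 4, 4, 7, 18]
Compare 19 vs 27: take 19 from left. Merged: [2, 4, 4, 7, 18, 19]
Compare 25 vs 27: take 25 from left. Merged: [2, 4, 4, 7, 18, 19, 25]
Compare 33 vs 27: take 27 from right. Merged: [2, 4, 4, 7, 18, 19, 25, 27]
Compare 33 vs 27: take 27 from right. Merged: [2, 4, 4, 7, 18, 19, 25, 27, 27]
Compare 33 vs 33: take 33 from left. Merged: [2, 4, 4, 7, 18, 19, 25, 27, 27, 33]
Append remaining from right: [33]. Merged: [2, 4, 4, 7, 18, 19, 25, 27, 27, 33, 33]

Final merged array: [2, 4, 4, 7, 18, 19, 25, 27, 27, 33, 33]
Total comparisons: 10

The merged array is [2, 4, 4, 7, 18, 19, 25, 27, 27, 33, 33], requiring 10 comparisons. The merge step runs in O(n) time where n is the total number of elements.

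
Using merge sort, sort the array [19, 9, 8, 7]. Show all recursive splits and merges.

Merge sort trace:

Split: [19, 9, 8, 7] -> [19, 9] and [8, 7]
  Split: [19, 9] -> [19] and [9]
  Merge: [19] + [9] -> [9, 19]
  Split: [8, 7] -> [8] and [7]
  Merge: [8] + [7] -> [7, 8]
Merge: [9, 19] + [7, 8] -> [7, 8, 9, 19]

Final sorted array: [7, 8, 9, 19]

The merge sort proceeds by recursively splitting the array and merging sorted halves.
After all merges, the sorted array is [7, 8, 9, 19].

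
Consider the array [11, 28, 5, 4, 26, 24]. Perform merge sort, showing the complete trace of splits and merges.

Merge sort trace:

Split: [11, 28, 5, 4, 26, 24] -> [11, 28, 5] and [4, 26, 24]
  Split: [11, 28, 5] -> [11] and [28, 5]
    Split: [28, 5] -> [28] and [5]
    Merge: [28] + [5] -> [5, 28]
  Merge: [11] + [5, 28] -> [5, 11, 28]
  Split: [4, 26, 24] -> [4] and [26, 24]
    Split: [26, 24] -> [26] and [24]
    Merge: [26] + [24] -> [24, 26]
  Merge: [4] + [24, 26] -> [4, 24, 26]
Merge: [5, 11, 28] + [4, 24, 26] -> [4, 5, 11, 24, 26, 28]

Final sorted array: [4, 5, 11, 24, 26, 28]

The merge sort proceeds by recursively splitting the array and merging sorted halves.
After all merges, the sorted array is [4, 5, 11, 24, 26, 28].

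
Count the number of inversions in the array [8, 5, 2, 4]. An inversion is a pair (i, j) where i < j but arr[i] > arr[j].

Finding inversions in [8, 5, 2, 4]:

(0, 1): arr[0]=8 > arr[1]=5
(0, 2): arr[0]=8 > arr[2]=2
(0, 3): arr[0]=8 > arr[3]=4
(1, 2): arr[1]=5 > arr[2]=2
(1, 3): arr[1]=5 > arr[3]=4

Total inversions: 5

The array has 5 inversion(s): (0,1), (0,2), (0,3), (1,2), (1,3). Each pair (i,j) satisfies i < j and arr[i] > arr[j].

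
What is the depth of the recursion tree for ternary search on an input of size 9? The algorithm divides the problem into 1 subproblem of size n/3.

For divide and conquer with division factor 3:

Problem sizes at each level:
Level 0: 9
Level 1: 3
Level 2: 1

The root is level 0 and the size-1 base case is level 2 (the tree spans levels 0 through 2, i.e. 3 levels counting the root), so the depth is the number of divisions: log_3(9) = 2

The recursion tree depth is log_3(9) = 2. At each level, the problem size is divided by 3, so it takes 2 divisions to reduce to a base case of size 1. The algorithm makes 1 recursive call at each level.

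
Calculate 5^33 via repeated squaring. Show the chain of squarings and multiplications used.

Computing 5^33 by squaring (build up from 5^1; each line after the first costs one multiplication):

5^1 = 5
5^2 = (5^1)^2 = 5^2 = 25
5^4 = (5^2)^2 = 25^2 = 625
5^8 = (5^4)^2 = 625^2 = 390625
5^16 = (5^8)^2 = 390625^2 = 152587890625
5^32 = (5^16)^2 = 152587890625^2 = 23283064365386962890625
5^33 = 5 * 5^32 = 5 * 23283064365386962890625 = 116415321826934814453125

Result: 116415321826934814453125
Multiplications needed: 6 (6 lines after 5^1)

5^33 = 116415321826934814453125. Using exponentiation by squaring, this requires 6 multiplications. The key idea: if the exponent is even, square the half-power; if odd, multiply by the base once.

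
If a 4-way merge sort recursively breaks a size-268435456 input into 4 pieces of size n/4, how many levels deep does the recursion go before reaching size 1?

For divide and conquer with division factor 4:

Problem sizes at each level:
Level 0: 268435456
Level 1: 67108864
Level 2: 16777216
Level 3: 4194304
Level 4: 1048576
Level 5: 262144
Level 6: 65536
Level 7: 16384
Level 8: 4096
Level 9: 1024
Level 10: 256
Level 11: 64
Level 12: 16
Level 13: 4
Level 14: 1

The root is level 0 and the size-1 base case is level 14 (the tree spans levels 0 through 14, i.e. 15 levels counting the root), so the depth is the number of divisions: log_4(268435456) = 14

The recursion tree depth is log_4(268435456) = 14. At each level, the problem size is divided by 4, so it takes 14 divisions to reduce to a base case of size 1. The algorithm makes 4 recursive calls at each level.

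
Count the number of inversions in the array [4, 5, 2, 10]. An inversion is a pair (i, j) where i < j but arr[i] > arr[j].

Finding inversions in [4, 5, 2, 10]:

(0, 2): arr[0]=4 > arr[2]=2
(1, 2): arr[1]=5 > arr[2]=2

Total inversions: 2

The array has 2 inversion(s): (0,2), (1,2). Each pair (i,j) satisfies i < j and arr[i] > arr[j].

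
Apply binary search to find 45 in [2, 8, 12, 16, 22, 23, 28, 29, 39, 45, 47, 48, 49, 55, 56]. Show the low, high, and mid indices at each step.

Binary search for 45 in [2, 8, 12, 16, 22, 23, 28, 29, 39, 45, 47, 48, 49, 55, 56]:

lo=0, hi=14, mid=7, arr[mid]=29 -> 29 < 45, search right half
lo=8, hi=14, mid=11, arr[mid]=48 -> 48 > 45, search left half
lo=8, hi=10, mid=9, arr[mid]=45 -> Found target at index 9!

Binary search finds 45 at index 9 after 3 comparisons. The search repeatedly halves the search space by comparing with the middle element.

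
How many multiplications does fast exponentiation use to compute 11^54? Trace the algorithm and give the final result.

Computing 11^54 by squaring (build up from 11^1; each line after the first costs one multiplication):

11^1 = 11
11^2 = (11^1)^2 = 11^2 = 121
11^3 = 11 * 11^2 = 11 * 121 = 1331
11^6 = (11^3)^2 = 1331^2 = 1771561
11^12 = (11^6)^2 = 1771561^2 = 3138428376721
11^13 = 11 * 11^12 = 11 * 3138428376721 = 34522712143931
11^26 = (11^13)^2 = 34522712143931^2 = 1191817653772720942460132761
11^27 = 11 * 11^26 = 11 * 1191817653772720942460132761 = 13109994191499930367061460371
11^54 = (11^27)^2 = 13109994191499930367061460371^2 = 171871947701161912897410416779483616222663749691203457641

Result: 171871947701161912897410416779483616222663749691203457641
Multiplications needed: 8 (8 lines after 11^1)

11^54 = 171871947701161912897410416779483616222663749691203457641. Using exponentiation by squaring, this requires 8 multiplications. The key idea: if the exponent is even, square the half-power; if odd, multiply by the base once.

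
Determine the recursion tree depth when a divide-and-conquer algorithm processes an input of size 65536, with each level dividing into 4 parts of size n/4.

For divide and conquer with division factor 4:

Problem sizes at each level:
Level 0: 65536
Level 1: 16384
Level 2: 4096
Level 3: 1024
Level 4: 256
Level 5: 64
Level 6: 16
Level 7: 4
Level 8: 1

The root is level 0 and the size-1 base case is level 8 (the tree spans levels 0 through 8, i.e. 9 levels counting the root), so the depth is the number of divisions: log_4(65536) = 8

The recursion tree depth is log_4(65536) = 8. At each level, the problem size is divided by 4, so it takes 8 divisions to reduce to a base case of size 1. The algorithm makes 4 recursive calls at each level.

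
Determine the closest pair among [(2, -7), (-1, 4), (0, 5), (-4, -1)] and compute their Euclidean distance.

Computing all pairwise distances among 4 points:

d((2, -7), (-1, 4)) = 11.4018
d((2, -7), (0, 5)) = 12.1655
d((2, -7), (-4, -1)) = 8.4853
d((-1, 4), (0, 5)) = 1.4142 <-- minimum
d((-1, 4), (-4, -1)) = 5.831
d((0, 5), (-4, -1)) = 7.2111

Closest pair: (-1, 4) and (0, 5) with distance 1.4142

The closest pair is (-1, 4) and (0, 5) with Euclidean distance 1.4142. For 4 points, brute-force pairwise comparison is shown above. For large n, the divide-and-conquer algorithm (sort by x, recurse on halves, check the dividing strip) achieves O(n log n).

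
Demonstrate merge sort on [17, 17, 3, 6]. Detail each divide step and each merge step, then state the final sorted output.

Merge sort trace:

Split: [17, 17, 3, 6] -> [17, 17] and [3, 6]
  Split: [17, 17] -> [17] and [17]
  Merge: [17] + [17] -> [17, 17]
  Split: [3, 6] -> [3] and [6]
  Merge: [3] + [6] -> [3, 6]
Merge: [17, 17] + [3, 6] -> [3, 6, 17, 17]

Final sorted array: [3, 6, 17, 17]

The merge sort proceeds by recursively splitting the array and merging sorted halves.
After all merges, the sorted array is [3, 6, 17, 17].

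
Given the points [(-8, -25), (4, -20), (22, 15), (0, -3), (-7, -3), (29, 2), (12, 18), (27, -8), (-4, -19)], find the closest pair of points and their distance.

Computing all pairwise distances among 9 points:

d((-8, -25), (4, -20)) = 13.0
d((-8, -25), (22, 15)) = 50.0
d((-8, -25), (0, -3)) = 23.4094
d((-8, -25), (-7, -3)) = 22.0227
d((-8, -25), (29, 2)) = 45.8039
d((-8, -25), (12, 18)) = 47.4236
d((-8, -25), (27, -8)) = 38.9102
d((-8, -25), (-4, -19)) = 7.2111
d((4, -20), (22, 15)) = 39.3573
d((4, -20), (0, -3)) = 17.4642
d((4, -20), (-7, -3)) = 20.2485
d((4, -20), (29, 2)) = 33.3017
d((4, -20), (12, 18)) = 38.833
d((4, -20), (27, -8)) = 25.9422
d((4, -20), (-4, -19)) = 8.0623
d((22, 15), (0, -3)) = 28.4253
d((22, 15), (-7, -3)) = 34.1321
d((22, 15), (29, 2)) = 14.7648
d((22, 15), (12, 18)) = 10.4403
d((22, 15), (27, -8)) = 23.5372
d((22, 15), (-4, -19)) = 42.8019
d((0, -3), (-7, -3)) = 7.0 <-- minimum
d((0, -3), (29, 2)) = 29.4279
d((0, -3), (12, 18)) = 24.1868
d((0, -3), (27, -8)) = 27.4591
d((0, -3), (-4, -19)) = 16.4924
d((-7, -3), (29, 2)) = 36.3456
d((-7, -3), (12, 18)) = 28.3196
d((-7, -3), (27, -8)) = 34.3657
d((-7, -3), (-4, -19)) = 16.2788
d((29, 2), (12, 18)) = 23.3452
d((29, 2), (27, -8)) = 10.198
d((29, 2), (-4, -19)) = 39.1152
d((12, 18), (27, -8)) = 30.0167
d((12, 18), (-4, -19)) = 40.3113
d((27, -8), (-4, -19)) = 32.8938

Closest pair: (0, -3) and (-7, -3) with distance 7.0

The closest pair is (0, -3) and (-7, -3) with Euclidean distance 7.0. For 9 points, brute-force pairwise comparison is shown above. For large n, the divide-and-conquer algorithm (sort by x, recurse on halves, check the dividing strip) achieves O(n log n).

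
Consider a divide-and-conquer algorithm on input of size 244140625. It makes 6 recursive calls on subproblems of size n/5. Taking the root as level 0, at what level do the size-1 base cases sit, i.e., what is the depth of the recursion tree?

For divide and conquer with division factor 5:

Problem sizes at each level:
Level 0: 244140625
Level 1: 48828125
Level 2: 9765625
Level 3: 1953125
Level 4: 390625
Level 5: 78125
Level 6: 15625
Level 7: 3125
Level 8: 625
Level 9: 125
Level 10: 25
Level 11: 5
Level 12: 1

The root is level 0 and the size-1 base case is level 12 (the tree spans levels 0 through 12, i.e. 13 levels counting the root), so the depth is the number of divisions: log_5(244140625) = 12

The recursion tree depth is log_5(244140625) = 12. At each level, the problem size is divided by 5, so it takes 12 divisions to reduce to a base case of size 1. The algorithm makes 6 recursive calls at each level.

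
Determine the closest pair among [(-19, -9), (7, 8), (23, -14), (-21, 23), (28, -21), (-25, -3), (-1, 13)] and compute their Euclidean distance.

Computing all pairwise distances among 7 points:

d((-19, -9), (7, 8)) = 31.0644
d((-19, -9), (23, -14)) = 42.2966
d((-19, -9), (-21, 23)) = 32.0624
d((-19, -9), (28, -21)) = 48.5077
d((-19, -9), (-25, -3)) = 8.4853 <-- minimum
d((-19, -9), (-1, 13)) = 28.4253
d((7, 8), (23, -14)) = 27.2029
d((7, 8), (-21, 23)) = 31.7648
d((7, 8), (28, -21)) = 35.805
d((7, 8), (-25, -3)) = 33.8378
d((7, 8), (-1, 13)) = 9.434
d((23, -14), (-21, 23)) = 57.4891
d((23, -14), (28, -21)) = 8.6023
d((23, -14), (-25, -3)) = 49.2443
d((23, -14), (-1, 13)) = 36.1248
d((-21, 23), (28, -21)) = 65.8559
d((-21, 23), (-25, -3)) = 26.3059
d((-21, 23), (-1, 13)) = 22.3607
d((28, -21), (-25, -3)) = 55.9732
d((28, -21), (-1, 13)) = 44.6878
d((-25, -3), (-1, 13)) = 28.8444

Closest pair: (-19, -9) and (-25, -3) with distance 8.4853

The closest pair is (-19, -9) and (-25, -3) with Euclidean distance 8.4853. For 7 points, brute-force pairwise comparison is shown above. For large n, the divide-and-conquer algorithm (sort by x, recurse on halves, check the dividing strip) achieves O(n log n).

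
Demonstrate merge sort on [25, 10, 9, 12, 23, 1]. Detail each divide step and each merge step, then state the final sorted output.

Merge sort trace:

Split: [25, 10, 9, 12, 23, 1] -> [25, 10, 9] and [12, 23, 1]
  Split: [25, 10, 9] -> [25] and [10, 9]
    Split: [10, 9] -> [10] and [9]
    Merge: [10] + [9] -> [9, 10]
  Merge: [25] + [9, 10] -> [9, 10, 25]
  Split: [12, 23, 1] -> [12] and [23, 1]
    Split: [23, 1] -> [23] and [1]
    Merge: [23] + [1] -> [1, 23]
  Merge: [12] + [1, 23] -> [1, 12, 23]
Merge: [9, 10, 25] + [1, 12, 23] -> [1, 9, 10, 12, 23, 25]

Final sorted array: [1, 9, 10, 12, 23, 25]

The merge sort proceeds by recursively splitting the array and merging sorted halves.
After all merges, the sorted array is [1, 9, 10, 12, 23, 25].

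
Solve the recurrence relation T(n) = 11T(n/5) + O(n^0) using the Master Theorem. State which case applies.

Master Theorem for T(n) = 11T(n/5) + O(n^0):

a = 11, b = 5, c = 0
log_b(a) = log_5(11) = 1.4899

Case 1: c = 0 < log_5(11) = 1.4899
T(n) = O(n^(log_5 11))

For T(n) = 11T(n/5) + O(n^0): log_5(11) = 1.4899. This is Case 1 of the Master Theorem (c < log_b(a), work dominated by leaves), giving O(n^(log_5 11)).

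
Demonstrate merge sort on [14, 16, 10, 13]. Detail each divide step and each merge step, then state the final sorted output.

Merge sort trace:

Split: [14, 16, 10, 13] -> [14, 16] and [10, 13]
  Split: [14, 16] -> [14] and [16]
  Merge: [14] + [16] -> [14, 16]
  Split: [10, 13] -> [10] and [13]
  Merge: [10] + [13] -> [10, 13]
Merge: [14, 16] + [10, 13] -> [10, 13, 14, 16]

Final sorted array: [10, 13, 14, 16]

The merge sort proceeds by recursively splitting the array and merging sorted halves.
After all merges, the sorted array is [10, 13, 14, 16].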